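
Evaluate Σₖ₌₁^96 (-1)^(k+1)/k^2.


S = 1 - 1/4 + 1/9 - 1/16 + 1/25 - 1/36 + 1/49 - 1/64 ± ...
= 0.8224
(Full series converges to +π²/12 ≈ +0.8225)

S_96 = 0.8224


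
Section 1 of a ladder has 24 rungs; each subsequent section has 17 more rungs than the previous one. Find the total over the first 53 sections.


aₙ = 24 + (53-1)×17 = 908
Sₙ = n(a₁+aₙ)/2 = 53×(24+908)/2
= 53×932/2 = 24698

S_53 = 24698


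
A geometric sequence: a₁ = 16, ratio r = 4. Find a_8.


aₙ = a₁·r^(n-1)
= 16×4^7
= 16×16384
= 262144

a_8 = 262144


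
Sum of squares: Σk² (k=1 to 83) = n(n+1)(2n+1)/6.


n = 83
n(n+1)(2n+1)/6 = 83×84×167/6
= 1164324/6 = 194054

Σk² = 194054


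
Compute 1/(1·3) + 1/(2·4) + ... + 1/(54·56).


1/(k(k+2)) = (1/2)·(1/k - 1/(k+2)) (partial fractions)
Telescoping: Σ = (1/2)·(1 + 1/2 - 1/55 - 1/56) = 4509/6160

Sum = 4509/6160


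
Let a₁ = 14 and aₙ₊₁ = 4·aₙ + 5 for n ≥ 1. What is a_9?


Computing step by step:
a_1 = 14
a_2 = 61
a_3 = 249
a_4 = 1001
a_5 = 4009
a_6 = 16041
a_7 = 64169
a_8 = 256681
a_9 = 1026729


a_9 = 1026729


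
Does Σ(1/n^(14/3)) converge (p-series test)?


p-series test: Σ c/n^p converges if p > 1, diverges if p ≤ 1 (constant c > 0 doesn't affect convergence).
p = 14/3
14/3 > 1 → CONVERGES

Converges (p = 14/3 > 1)


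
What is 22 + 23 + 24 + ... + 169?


Σₖ₌22^169 k = Σₖ₌₁^169 k − Σₖ₌₁^21 k
= 169·170/2 − 21·22/2
= 14365 − 231 = 14134

Σk = 14134


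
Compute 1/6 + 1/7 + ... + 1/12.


Σₖ₌6^12 1/k = 1/6 + 1/7 + 1/8 + 1/9 + 1/10 + 1/11 + 1/12
= 22727/27720
≈ 0.8199

Sum = 22727/27720 ≈ 0.8199


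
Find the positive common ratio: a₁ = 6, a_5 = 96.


r^(n-1) = aₙ/a₁
r^4 = 96/6 = 16
r = 16^(1/4)
= ±2; taking r > 0 gives r = 2

r = 2


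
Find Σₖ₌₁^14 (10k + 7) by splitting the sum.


Σ(10k+7) = 10·Σk + 7·n
= 10·105 + 7·14
= 1050 + 98 = 1148

Σ = 1148


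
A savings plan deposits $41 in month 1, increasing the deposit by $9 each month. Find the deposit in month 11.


aₙ = a₁ + (n-1)d
= 41 + (11-1)×9
= 41 + 90
= 131

a_11 = 131


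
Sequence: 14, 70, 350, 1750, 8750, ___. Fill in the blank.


Pattern: geometric (r=5)
Terms: 14, 70, 350, 1750, 8750
Next term = 43750

Next term = 43750


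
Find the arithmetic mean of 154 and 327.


AM = (154 + 327)/2 = 481/2 = 240.5

AM = 240.5


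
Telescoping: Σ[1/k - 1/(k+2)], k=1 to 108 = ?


Telescoping with gap 2: two head and two tail terms survive.
= (1 + 1/2) - (1/109 + 1/110)
= 3/2 - 1/109 - 1/110 = 8883/5995

Sum = 8883/5995


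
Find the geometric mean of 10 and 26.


GM = √(10×26) = √260 = 16.1245

GM = 16.1245


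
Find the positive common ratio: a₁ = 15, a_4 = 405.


r^(n-1) = aₙ/a₁
r^3 = 405/15 = 27
r = 27^(1/3)
= 3

r = 3


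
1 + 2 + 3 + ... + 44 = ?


n(n+1)/2 = 44×45/2 = 1980/2 = 990

Σk = 990


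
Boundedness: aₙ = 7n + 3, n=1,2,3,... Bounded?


aₙ = 7n + 3 → as n→∞, aₙ→∞
No finite upper bound exists
The sequence is UNBOUNDED

Unbounded (aₙ → ∞ as n → ∞)


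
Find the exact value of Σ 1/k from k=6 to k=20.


Σₖ₌6^20 1/k = 1/6 + 1/7 + 1/8 + ... + 1/20
= 101994671/77597520
≈ 1.3144

Sum = 101994671/77597520 ≈ 1.3144


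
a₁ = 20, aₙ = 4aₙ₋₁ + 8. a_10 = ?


Computing step by step:
a_1 = 20
a_2 = 88
a_3 = 360
a_4 = 1448
a_5 = 5800
a_6 = 23208
a_7 = 92840
a_8 = 371368
a_9 = 1485480
a_10 = 5941928


a_10 = 5941928


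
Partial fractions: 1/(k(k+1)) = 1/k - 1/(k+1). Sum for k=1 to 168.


1/(k(k+1)) = 1/k - 1/(k+1) (partial fractions)
Telescoping: Σ = 1 - 1/169 = 168/169

Sum = 168/169


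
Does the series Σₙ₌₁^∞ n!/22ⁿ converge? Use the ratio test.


aₙ = n!/22^n
a_{n+1}/aₙ = (n+1)!/22^(n+1) × 22^n/n!
= (n+1)/22
L = lim(n→∞) (n+1)/22 = ∞
L > 1 → series DIVERGES

Diverges (ratio test: L = ∞ > 1)


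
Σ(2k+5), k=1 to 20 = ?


Σ(2k+5) = 2·Σk + 5·n
= 2·210 + 5·20
= 420 + 100 = 520

Σ = 520


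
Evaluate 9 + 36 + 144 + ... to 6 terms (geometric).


Sₙ = 9×(4^6 - 1)/(4 - 1)
= 9×(4096 - 1)/3
= 9×4095/3
= 12285

S_6 = 12285


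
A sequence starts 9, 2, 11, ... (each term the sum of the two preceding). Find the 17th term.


Computing iteratively: 9, 2, 11, 13, 24, 37, 61, 98, 159, 257, 416, 673, ...
a_17 = 7464

a_17 = 7464


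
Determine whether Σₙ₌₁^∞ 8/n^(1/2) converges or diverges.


p-series test: Σ c/n^p converges if p > 1, diverges if p ≤ 1 (constant c > 0 doesn't affect convergence).
p = 1/2
1/2 ≤ 1 → DIVERGES

Diverges (p = 1/2 ≤ 1)


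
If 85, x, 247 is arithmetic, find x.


AM = (85 + 247)/2 = 332/2 = 166

AM = 166


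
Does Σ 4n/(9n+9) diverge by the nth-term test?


lim(n→∞) 4n/(9n+9) = 4/9 = 4/9  (divide numerator and denominator by n)
lim aₙ = 4/9 ≠ 0 → series DIVERGES

Diverges (lim aₙ = 4/9 ≠ 0)


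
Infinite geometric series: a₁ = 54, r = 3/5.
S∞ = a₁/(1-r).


S∞ = a₁/(1-r) = 54/(1 - 3/5)
= 54/(2/5)
= 135

S∞ = 135


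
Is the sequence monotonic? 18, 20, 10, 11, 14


Differences: 2, -10, 1, 3
Difference at position 1 is +2 (> 0) but position 2 is -10 (< 0) — sequence both rises and falls
→ NOT monotonic

Not monotonic


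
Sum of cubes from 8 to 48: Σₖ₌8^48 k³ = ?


Σₖ₌8^48 k³ = [48·49/2]² − [7·8/2]²
= 1382976 − 784 = 1382192

Σk³ = 1382192


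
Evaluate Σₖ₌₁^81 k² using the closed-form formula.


n = 81
n(n+1)(2n+1)/6 = 81×82×163/6
= 1082646/6 = 180441

Σk² = 180441


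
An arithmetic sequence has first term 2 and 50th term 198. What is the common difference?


d = (aₙ - a₁)/(n-1)
= (198 - 2)/(50-1)
= 196/49 = 4

d = 4


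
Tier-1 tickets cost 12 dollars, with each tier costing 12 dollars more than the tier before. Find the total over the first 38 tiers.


aₙ = 12 + (38-1)×12 = 456
Sₙ = n(a₁+aₙ)/2 = 38×(12+456)/2
= 38×468/2 = 8892

S_38 = 8892


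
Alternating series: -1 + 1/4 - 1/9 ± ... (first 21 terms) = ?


S = -1 + 1/4 - 1/9 + 1/16 - 1/25 + 1/36 - 1/49 + 1/64 ± ...
= -0.8235
(Full series converges to -π²/12 ≈ -0.8225)

S_21 = -0.8235


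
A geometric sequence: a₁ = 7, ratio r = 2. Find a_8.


aₙ = a₁·r^(n-1)
= 7×2^7
= 7×128
= 896

a_8 = 896


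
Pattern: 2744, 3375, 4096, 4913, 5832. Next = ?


Pattern: perfect cubes: n³
Terms: 2744, 3375, 4096, 4913, 5832
Next term = 6859

Next term = 6859


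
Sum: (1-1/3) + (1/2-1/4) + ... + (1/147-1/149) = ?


Telescoping with gap 2: two head and two tail terms survive.
= (1 + 1/2) - (1/148 + 1/149)
= 3/2 - 1/148 - 1/149 = 32781/22052

Sum = 32781/22052


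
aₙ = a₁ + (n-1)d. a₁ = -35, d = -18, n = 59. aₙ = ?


aₙ = a₁ + (n-1)d
= -35 + (59-1)×-18
= -35 - 1044
= -1079

a_59 = -1079


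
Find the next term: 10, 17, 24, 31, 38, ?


Pattern: arithmetic (d=7)
Terms: 10, 17, 24, 31, 38
Next term = 45

Next term = 45


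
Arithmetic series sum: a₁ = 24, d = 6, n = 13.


aₙ = 24 + (13-1)×6 = 96
Sₙ = n(a₁+aₙ)/2 = 13×(24+96)/2
= 13×120/2 = 780

S_13 = 780


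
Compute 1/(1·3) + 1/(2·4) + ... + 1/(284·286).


1/(k(k+2)) = (1/2)·(1/k - 1/(k+2)) (partial fractions)
Telescoping: Σ = (1/2)·(1 + 1/2 - 1/285 - 1/286) = 60847/81510

Sum = 60847/81510


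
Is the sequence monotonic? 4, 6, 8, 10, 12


Differences: 2, 2, 2, 2
All differences > 0 → strictly INCREASING

Monotonically increasing


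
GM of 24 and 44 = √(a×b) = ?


GM = √(24×44) = √1056 = 32.4962

GM = 32.4962


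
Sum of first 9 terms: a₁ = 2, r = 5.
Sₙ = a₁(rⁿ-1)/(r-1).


Sₙ = 2×(5^9 - 1)/(5 - 1)
= 2×(1953125 - 1)/4
= 2×1953124/4
= 976562

S_9 = 976562


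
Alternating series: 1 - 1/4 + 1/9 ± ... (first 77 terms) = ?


S = 1 - 1/4 + 1/9 - 1/16 + 1/25 - 1/36 + 1/49 - 1/64 ± ...
= 0.8226
(Full series converges to +π²/12 ≈ +0.8225)

S_77 = 0.8226


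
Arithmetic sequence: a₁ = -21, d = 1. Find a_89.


aₙ = a₁ + (n-1)d
= -21 + (89-1)×1
= -21 + 88
= 67

a_89 = 67


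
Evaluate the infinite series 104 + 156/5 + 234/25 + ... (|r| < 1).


S∞ = a₁/(1-r) = 104/(1 - 3/10)
= 104/(7/10)
= 1040/7

S∞ = 1040/7


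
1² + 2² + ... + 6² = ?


n = 6
n(n+1)(2n+1)/6 = 6×7×13/6
= 546/6 = 91

Σk² = 91


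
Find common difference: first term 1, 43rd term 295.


d = (aₙ - a₁)/(n-1)
= (295 - 1)/(43-1)
= 294/42 = 7

d = 7


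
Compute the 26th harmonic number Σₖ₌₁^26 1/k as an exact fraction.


H_26 = 1/1 + 1/2 + 1/3 + ... + 1/26
= 34395742267/8923714800
≈ 3.8544

H_26 = 34395742267/8923714800 ≈ 3.8544


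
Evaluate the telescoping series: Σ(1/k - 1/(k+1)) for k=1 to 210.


Telescoping: adjacent terms cancel.
= 1/1 - 1/211
= 1 - 1/211 = 210/211

Sum = 210/211


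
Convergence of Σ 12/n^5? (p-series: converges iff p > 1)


p-series test: Σ c/n^p converges if p > 1, diverges if p ≤ 1 (constant c > 0 doesn't affect convergence).
p = 5
5 > 1 → CONVERGES

Converges (p = 5 > 1)


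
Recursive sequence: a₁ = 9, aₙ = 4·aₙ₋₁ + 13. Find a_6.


Computing step by step:
a_1 = 9
a_2 = 49
a_3 = 209
a_4 = 849
a_5 = 3409
a_6 = 13649


a_6 = 13649


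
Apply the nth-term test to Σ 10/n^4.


lim(n→∞) 10/n^4 = 0
lim aₙ = 0 → nth-term test is INCONCLUSIVE
(Need other tests; this is actually a convergent p-series with p=4 > 1)

Inconclusive (lim aₙ = 0; need another test)


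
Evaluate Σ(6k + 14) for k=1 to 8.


Σ(6k+14) = 6·Σk + 14·n
= 6·36 + 14·8
= 216 + 112 = 328

Σ = 328


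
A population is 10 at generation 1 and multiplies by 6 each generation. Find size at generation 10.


aₙ = a₁·r^(n-1)
= 10×6^9
= 10×10077696
= 100776960

a_10 = 100776960


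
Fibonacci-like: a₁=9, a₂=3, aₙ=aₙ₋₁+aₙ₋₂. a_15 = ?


Computing iteratively: 9, 3, 12, 15, 27, 42, 69, 111, 180, 291, 471, 762, ...
a_15 = 3228

a_15 = 3228


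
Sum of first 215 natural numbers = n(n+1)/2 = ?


n(n+1)/2 = 215×216/2 = 46440/2 = 23220

Σk = 23220


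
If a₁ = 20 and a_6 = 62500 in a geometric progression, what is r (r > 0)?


r^(n-1) = aₙ/a₁
r^5 = 62500/20 = 3125
r = 3125^(1/5)
= 5

r = 5


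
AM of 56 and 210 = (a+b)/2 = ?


AM = (56 + 210)/2 = 266/2 = 133

AM = 133


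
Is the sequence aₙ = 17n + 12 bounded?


aₙ = 17n + 12 → as n→∞, aₙ→∞
No finite upper bound exists
The sequence is UNBOUNDED

Unbounded (aₙ → ∞ as n → ∞)


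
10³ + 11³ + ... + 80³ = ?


Σₖ₌10^80 k³ = [80·81/2]² − [9·10/2]²
= 10497600 − 2025 = 10495575

Σk³ = 10495575


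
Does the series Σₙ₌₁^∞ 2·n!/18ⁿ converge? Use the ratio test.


aₙ = 2·n!/18^n
a_{n+1}/aₙ = (n+1)!/18^(n+1) × 18^n/n!  (constant 2 cancels)
= (n+1)/18
L = lim(n→∞) (n+1)/18 = ∞
L > 1 → series DIVERGES

Diverges (ratio test: L = ∞ > 1)


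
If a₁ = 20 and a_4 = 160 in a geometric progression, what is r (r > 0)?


r^(n-1) = aₙ/a₁
r^3 = 160/20 = 8
r = 8^(1/3)
= 2

r = 2


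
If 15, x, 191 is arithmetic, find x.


AM = (15 + 191)/2 = 206/2 = 103

AM = 103


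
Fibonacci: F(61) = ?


Fibonacci sequence: 1, 1, 2, 3, 5, 8, 13, 21, 34, 55, 89, ...
F(61) = 2504730781961

F(61) = 2504730781961


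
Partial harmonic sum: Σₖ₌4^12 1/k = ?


Σₖ₌4^12 1/k = 1/4 + 1/5 + 1/6 + 1/7 + 1/8 + 1/9 + 1/10 + 1/11 + 1/12
= 35201/27720
≈ 1.2699

Sum = 35201/27720 ≈ 1.2699


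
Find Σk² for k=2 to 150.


Σₖ₌2^150 k² = Σₖ₌₁^150 k² − Σₖ₌₁^1 k²
= 150·151·301/6 − 1·2·3/6
= 1136275 − 1 = 1136274

Σk² = 1136274


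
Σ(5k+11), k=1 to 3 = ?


Σ(5k+11) = 5·Σk + 11·n
= 5·6 + 11·3
= 30 + 33 = 63

Σ = 63


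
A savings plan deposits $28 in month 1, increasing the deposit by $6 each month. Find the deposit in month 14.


aₙ = a₁ + (n-1)d
= 28 + (14-1)×6
= 28 + 78
= 106

a_14 = 106


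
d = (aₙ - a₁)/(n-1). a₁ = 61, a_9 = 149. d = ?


d = (aₙ - a₁)/(n-1)
= (149 - 61)/(9-1)
= 88/8 = 11

d = 11


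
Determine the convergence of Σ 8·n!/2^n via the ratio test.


aₙ = 8·n!/2^n
a_{n+1}/aₙ = (n+1)!/2^(n+1) × 2^n/n!  (constant 8 cancels)
= (n+1)/2
L = lim(n→∞) (n+1)/2 = ∞
L > 1 → series DIVERGES

Diverges (ratio test: L = ∞ > 1)


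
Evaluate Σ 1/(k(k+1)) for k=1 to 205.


1/(k(k+1)) = 1/k - 1/(k+1) (partial fractions)
Telescoping: Σ = 1 - 1/206 = 205/206

Sum = 205/206


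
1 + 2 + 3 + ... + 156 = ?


n(n+1)/2 = 156×157/2 = 24492/2 = 12246

Σk = 12246


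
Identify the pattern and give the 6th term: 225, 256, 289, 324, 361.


Pattern: perfect squares: n²
Terms: 225, 256, 289, 324, 361
Next term = 400

Next term = 400


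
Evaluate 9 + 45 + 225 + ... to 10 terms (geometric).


Sₙ = 9×(5^10 - 1)/(5 - 1)
= 9×(9765625 - 1)/4
= 9×9765624/4
= 21972654

S_10 = 21972654


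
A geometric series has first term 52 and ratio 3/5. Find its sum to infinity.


S∞ = a₁/(1-r) = 52/(1 - 3/5)
= 52/(2/5)
= 130

S∞ = 130


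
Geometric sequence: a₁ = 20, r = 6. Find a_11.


aₙ = a₁·r^(n-1)
= 20×6^10
= 20×60466176
= 1209323520

a_11 = 1209323520


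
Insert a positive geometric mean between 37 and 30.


GM = √(37×30) = √1110 = 33.3167

GM = 33.3167


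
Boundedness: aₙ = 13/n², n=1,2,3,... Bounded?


a₁ = 13, a₂ = 13/4, a₃ = 13/9, ...
0 < aₙ ≤ 13 for all n ≥ 1
The sequence IS bounded

Bounded (0 < aₙ ≤ 13)


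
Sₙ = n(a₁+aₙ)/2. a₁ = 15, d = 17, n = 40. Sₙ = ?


aₙ = 15 + (40-1)×17 = 678
Sₙ = n(a₁+aₙ)/2 = 40×(15+678)/2
= 40×693/2 = 13860

S_40 = 13860


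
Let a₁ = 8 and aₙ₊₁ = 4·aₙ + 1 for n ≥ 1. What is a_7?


Computing step by step:
a_1 = 8
a_2 = 33
a_3 = 133
a_4 = 533
a_5 = 2133
a_6 = 8533
a_7 = 34133


a_7 = 34133


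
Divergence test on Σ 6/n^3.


lim(n→∞) 6/n^3 = 0
lim aₙ = 0 → nth-term test is INCONCLUSIVE
(Need other tests; this is actually a convergent p-series with p=3 > 1)

Inconclusive (lim aₙ = 0; need another test)


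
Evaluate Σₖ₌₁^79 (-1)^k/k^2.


S = -1 + 1/4 - 1/9 + 1/16 - 1/25 + 1/36 - 1/49 + 1/64 ± ...
= -0.8225
(Full series converges to -π²/12 ≈ -0.8225)

S_79 = -0.8225


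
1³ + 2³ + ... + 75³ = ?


n(n+1)/2 = 75×76/2 = 2850
Σk³ = 2850² = 8122500

Σk³ = 8122500


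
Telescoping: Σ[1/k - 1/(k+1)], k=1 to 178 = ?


Telescoping: adjacent terms cancel.
= 1/1 - 1/179
= 1 - 1/179 = 178/179

Sum = 178/179


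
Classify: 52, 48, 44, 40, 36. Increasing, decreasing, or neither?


Differences: -4, -4, -4, -4
All differences < 0 → strictly DECREASING

Monotonically decreasing


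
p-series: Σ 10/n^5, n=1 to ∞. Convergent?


p-series test: Σ c/n^p converges if p > 1, diverges if p ≤ 1 (constant c > 0 doesn't affect convergence).
p = 5
5 > 1 → CONVERGES

Converges (p = 5 > 1)


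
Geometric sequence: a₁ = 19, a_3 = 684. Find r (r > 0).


r^(n-1) = aₙ/a₁
r^2 = 684/19 = 36
r = 36^(1/2)
= ±6; taking r > 0 gives r = 6

r = 6


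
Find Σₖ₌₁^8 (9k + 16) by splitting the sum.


Σ(9k+16) = 9·Σk + 16·n
= 9·36 + 16·8
= 324 + 128 = 452

Σ = 452


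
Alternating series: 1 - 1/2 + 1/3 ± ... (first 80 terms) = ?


S = 1 - 1/2 + 1/3 - 1/4 + 1/5 - 1/6 + 1/7 - 1/8 ± ...
= 0.6869
(Full series converges to +ln(2) ≈ +0.6931)

S_80 = 0.6869


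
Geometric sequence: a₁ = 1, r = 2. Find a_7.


aₙ = a₁·r^(n-1)
= 1×2^6
= 1×64
= 64

a_7 = 64


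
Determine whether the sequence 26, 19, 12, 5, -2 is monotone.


Differences: -7, -7, -7, -7
All differences < 0 → strictly DECREASING

Monotonically decreasing


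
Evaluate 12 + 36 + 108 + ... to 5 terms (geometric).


Sₙ = 12×(3^5 - 1)/(3 - 1)
= 12×(243 - 1)/2
= 12×242/2
= 1452

S_5 = 1452


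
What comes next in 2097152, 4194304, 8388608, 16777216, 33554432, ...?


Pattern: powers of 2: 2ⁿ
Terms: 2097152, 4194304, 8388608, 16777216, 33554432
Next term = 67108864

Next term = 67108864


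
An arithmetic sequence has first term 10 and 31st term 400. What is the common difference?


d = (aₙ - a₁)/(n-1)
= (400 - 10)/(31-1)
= 390/30 = 13

d = 13


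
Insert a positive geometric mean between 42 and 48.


GM = √(42×48) = √2016 = 44.8999

GM = 44.8999


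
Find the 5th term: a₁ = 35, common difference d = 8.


aₙ = a₁ + (n-1)d
= 35 + (5-1)×8
= 35 + 32
= 67

a_5 = 67


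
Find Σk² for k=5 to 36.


Σₖ₌5^36 k² = Σₖ₌₁^36 k² − Σₖ₌₁^4 k²
= 36·37·73/6 − 4·5·9/6
= 16206 − 30 = 16176

Σk² = 16176


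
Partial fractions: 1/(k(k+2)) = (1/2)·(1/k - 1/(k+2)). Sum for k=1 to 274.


1/(k(k+2)) = (1/2)·(1/k - 1/(k+2)) (partial fractions)
Telescoping: Σ = (1/2)·(1 + 1/2 - 1/275 - 1/276) = 113299/151800

Sum = 113299/151800


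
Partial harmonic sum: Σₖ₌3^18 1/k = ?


Σₖ₌3^18 1/k = 1/3 + 1/4 + 1/5 + ... + 1/18
= 8148181/4084080
≈ 1.9951

Sum = 8148181/4084080 ≈ 1.9951


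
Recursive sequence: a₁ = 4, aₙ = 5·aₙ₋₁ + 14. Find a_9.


Computing step by step:
a_1 = 4
a_2 = 34
a_3 = 184
a_4 = 934
a_5 = 4684
a_6 = 23434
a_7 = 117184
a_8 = 585934
a_9 = 2929684


a_9 = 2929684


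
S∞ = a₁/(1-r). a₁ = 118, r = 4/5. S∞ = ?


S∞ = a₁/(1-r) = 118/(1 - 4/5)
= 118/(1/5)
= 590

S∞ = 590


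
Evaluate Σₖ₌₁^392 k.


n(n+1)/2 = 392×393/2 = 154056/2 = 77028

Σk = 77028


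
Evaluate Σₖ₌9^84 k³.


Σₖ₌9^84 k³ = [84·85/2]² − [8·9/2]²
= 12744900 − 1296 = 12743604

Σk³ = 12743604


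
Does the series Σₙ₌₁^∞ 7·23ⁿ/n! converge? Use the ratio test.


aₙ = 7·23^n/n!
a_{n+1}/aₙ = 23^(n+1)/(n+1)! × n!/23^n  (constant 7 cancels)
= 23/(n+1)
L = lim(n→∞) 23/(n+1) = 0
L < 1 → series CONVERGES

Converges (ratio test: L = 0 < 1)


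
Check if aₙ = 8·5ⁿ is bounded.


aₙ = 8·5ⁿ → as n→∞, aₙ→∞ (since base 5 > 1)
No finite upper bound exists
The sequence is UNBOUNDED

Unbounded (aₙ → ∞ as n → ∞)


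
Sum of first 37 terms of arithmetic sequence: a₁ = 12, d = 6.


aₙ = 12 + (37-1)×6 = 228
Sₙ = n(a₁+aₙ)/2 = 37×(12+228)/2
= 37×240/2 = 4440

S_37 = 4440


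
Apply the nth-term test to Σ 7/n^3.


lim(n→∞) 7/n^3 = 0
lim aₙ = 0 → nth-term test is INCONCLUSIVE
(Need other tests; this is actually a convergent p-series with p=3 > 1)

Inconclusive (lim aₙ = 0; need another test)


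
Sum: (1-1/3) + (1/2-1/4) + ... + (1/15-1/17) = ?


Telescoping with gap 2: two head and two tail terms survive.
= (1 + 1/2) - (1/16 + 1/17)
= 3/2 - 1/16 - 1/17 = 375/272

Sum = 375/272


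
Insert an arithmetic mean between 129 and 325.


AM = (129 + 325)/2 = 454/2 = 227

AM = 227


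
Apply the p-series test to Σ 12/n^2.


p-series test: Σ c/n^p converges if p > 1, diverges if p ≤ 1 (constant c > 0 doesn't affect convergence).
p = 2
2 > 1 → CONVERGES

Converges (p = 2 > 1)


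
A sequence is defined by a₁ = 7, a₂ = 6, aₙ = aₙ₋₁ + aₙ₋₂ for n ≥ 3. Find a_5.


Computing iteratively: 7, 6, 13, 19, 32
a_5 = 32

a_5 = 32


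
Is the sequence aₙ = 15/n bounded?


a₁ = 15, a₂ = 15/2, a₃ = 15/3, ...
0 < aₙ ≤ 15 for all n ≥ 1
Lower bound: 0, Upper bound: 15
The sequence IS bounded

Bounded (0 < aₙ ≤ 15)


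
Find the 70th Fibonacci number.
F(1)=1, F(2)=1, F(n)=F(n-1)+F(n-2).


Fibonacci sequence: 1, 1, 2, 3, 5, 8, 13, 21, 34, 55, 89, ...
F(70) = 190392490709135

F(70) = 190392490709135


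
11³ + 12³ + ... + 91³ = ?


Σₖ₌11^91 k³ = [91·92/2]² − [10·11/2]²
= 17522596 − 3025 = 17519571

Σk³ = 17519571


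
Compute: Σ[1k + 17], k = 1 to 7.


Σ(1k+17) = 1·Σk + 17·n
= 1·28 + 17·7
= 28 + 119 = 147

Σ = 147


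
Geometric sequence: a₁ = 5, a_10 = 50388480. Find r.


r^(n-1) = aₙ/a₁
r^9 = 50388480/5 = 10077696
r = 10077696^(1/9)
= 6

r = 6


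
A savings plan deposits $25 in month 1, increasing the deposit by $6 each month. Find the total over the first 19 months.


aₙ = 25 + (19-1)×6 = 133
Sₙ = n(a₁+aₙ)/2 = 19×(25+133)/2
= 19×158/2 = 1501

S_19 = 1501


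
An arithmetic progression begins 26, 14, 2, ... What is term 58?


aₙ = a₁ + (n-1)d
= 26 + (58-1)×-12
= 26 - 684
= -658

a_58 = -658


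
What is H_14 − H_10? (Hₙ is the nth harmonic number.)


Σₖ₌11^14 1/k = 1/11 + 1/12 + 1/13 + 1/14
= 3875/12012
≈ 0.3226

Sum = 3875/12012 ≈ 0.3226


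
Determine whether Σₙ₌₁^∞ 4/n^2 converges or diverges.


p-series test: Σ c/n^p converges if p > 1, diverges if p ≤ 1 (constant c > 0 doesn't affect convergence).
p = 2
2 > 1 → CONVERGES

Converges (p = 2 > 1)


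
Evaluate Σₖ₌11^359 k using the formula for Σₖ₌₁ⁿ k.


Σₖ₌11^359 k = Σₖ₌₁^359 k − Σₖ₌₁^10 k
= 359·360/2 − 10·11/2
= 64620 − 55 = 64565

Σk = 64565


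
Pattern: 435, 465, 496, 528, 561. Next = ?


Pattern: triangular numbers: n(n+1)/2
Terms: 435, 465, 496, 528, 561
Next term = 595

Next term = 595


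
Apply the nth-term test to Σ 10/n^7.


lim(n→∞) 10/n^7 = 0
lim aₙ = 0 → nth-term test is INCONCLUSIVE
(Need other tests; this is actually a convergent p-series with p=7 > 1)

Inconclusive (lim aₙ = 0; need another test)


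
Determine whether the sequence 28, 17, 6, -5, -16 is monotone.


Differences: -11, -11, -11, -11
All differences < 0 → strictly DECREASING

Monotonically decreasing


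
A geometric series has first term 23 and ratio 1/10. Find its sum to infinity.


S∞ = a₁/(1-r) = 23/(1 - 1/10)
= 23/(9/10)
= 230/9

S∞ = 230/9


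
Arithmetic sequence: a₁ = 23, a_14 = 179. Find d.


d = (aₙ - a₁)/(n-1)
= (179 - 23)/(14-1)
= 156/13 = 12

d = 12


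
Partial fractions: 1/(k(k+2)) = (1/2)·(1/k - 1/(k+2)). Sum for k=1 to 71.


1/(k(k+2)) = (1/2)·(1/k - 1/(k+2)) (partial fractions)
Telescoping: Σ = (1/2)·(1 + 1/2 - 1/72 - 1/73) = 7739/10512

Sum = 7739/10512


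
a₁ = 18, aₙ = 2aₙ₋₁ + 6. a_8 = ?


Computing step by step:
a_1 = 18
a_2 = 42
a_3 = 90
a_4 = 186
a_5 = 378
a_6 = 762
a_7 = 1530
a_8 = 3066


a_8 = 3066


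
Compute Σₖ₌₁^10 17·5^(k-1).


Sₙ = 17×(5^10 - 1)/(5 - 1)
= 17×(9765625 - 1)/4
= 17×9765624/4
= 41503902

S_10 = 41503902


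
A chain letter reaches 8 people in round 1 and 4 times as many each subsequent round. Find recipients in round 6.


aₙ = a₁·r^(n-1)
= 8×4^5
= 8×1024
= 8192

a_6 = 8192


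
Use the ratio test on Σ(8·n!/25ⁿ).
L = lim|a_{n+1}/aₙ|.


aₙ = 8·n!/25^n
a_{n+1}/aₙ = (n+1)!/25^(n+1) × 25^n/n!  (constant 8 cancels)
= (n+1)/25
L = lim(n→∞) (n+1)/25 = ∞
L > 1 → series DIVERGES

Diverges (ratio test: L = ∞ > 1)


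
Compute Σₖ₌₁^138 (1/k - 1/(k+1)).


Telescoping: adjacent terms cancel.
= 1/1 - 1/139
= 1 - 1/139 = 138/139

Sum = 138/139


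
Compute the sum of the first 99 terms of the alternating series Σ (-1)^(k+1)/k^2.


S = 1 - 1/4 + 1/9 - 1/16 + 1/25 - 1/36 + 1/49 - 1/64 ± ...
= 0.8225
(Full series converges to +π²/12 ≈ +0.8225)

S_99 = 0.8225


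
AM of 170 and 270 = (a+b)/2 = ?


AM = (170 + 270)/2 = 440/2 = 220

AM = 220


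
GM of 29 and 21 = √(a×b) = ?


GM = √(29×21) = √609 = 24.6779

GM = 24.6779


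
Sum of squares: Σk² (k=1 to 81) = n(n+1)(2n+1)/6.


n = 81
n(n+1)(2n+1)/6 = 81×82×163/6
= 1082646/6 = 180441

Σk² = 180441


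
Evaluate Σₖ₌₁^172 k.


n(n+1)/2 = 172×173/2 = 29756/2 = 14878

Σk = 14878


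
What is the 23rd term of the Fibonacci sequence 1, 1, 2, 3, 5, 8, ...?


Fibonacci sequence: 1, 1, 2, 3, 5, 8, 13, 21, 34, 55, 89, ...
F(23) = 28657

F(23) = 28657


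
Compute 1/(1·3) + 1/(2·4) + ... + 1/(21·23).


1/(k(k+2)) = (1/2)·(1/k - 1/(k+2)) (partial fractions)
Telescoping: Σ = (1/2)·(1 + 1/2 - 1/22 - 1/23) = 357/506

Sum = 357/506


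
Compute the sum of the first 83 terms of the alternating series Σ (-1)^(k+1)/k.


S = 1 - 1/2 + 1/3 - 1/4 + 1/5 - 1/6 + 1/7 - 1/8 ± ...
= 0.6991
(Full series converges to +ln(2) ≈ +0.6931)

S_83 = 0.6991


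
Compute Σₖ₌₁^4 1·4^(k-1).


Sₙ = 1×(4^4 - 1)/(4 - 1)
= 1×(256 - 1)/3
= 1×255/3
= 85

S_4 = 85


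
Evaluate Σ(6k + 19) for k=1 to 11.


Σ(6k+19) = 6·Σk + 19·n
= 6·66 + 19·11
= 396 + 209 = 605

Σ = 605


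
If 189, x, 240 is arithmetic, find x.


AM = (189 + 240)/2 = 429/2 = 214.5

AM = 214.5


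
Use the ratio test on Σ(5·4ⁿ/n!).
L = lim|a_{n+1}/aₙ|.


aₙ = 5·4^n/n!
a_{n+1}/aₙ = 4^(n+1)/(n+1)! × n!/4^n  (constant 5 cancels)
= 4/(n+1)
L = lim(n→∞) 4/(n+1) = 0
L < 1 → series CONVERGES

Converges (ratio test: L = 0 < 1)


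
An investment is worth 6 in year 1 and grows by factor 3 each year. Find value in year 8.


aₙ = a₁·r^(n-1)
= 6×3^7
= 6×2187
= 13122

a_8 = 13122


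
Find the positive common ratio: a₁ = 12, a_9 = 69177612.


r^(n-1) = aₙ/a₁
r^8 = 69177612/12 = 5764801
r = 5764801^(1/8)
= ±7; taking r > 0 gives r = 7

r = 7


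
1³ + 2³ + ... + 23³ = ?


n(n+1)/2 = 23×24/2 = 276
Σk³ = 276² = 76176

Σk³ = 76176


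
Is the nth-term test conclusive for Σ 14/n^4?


lim(n→∞) 14/n^4 = 0
lim aₙ = 0 → nth-term test is INCONCLUSIVE
(Need other tests; this is actually a convergent p-series with p=4 > 1)

Inconclusive (lim aₙ = 0; need another test)


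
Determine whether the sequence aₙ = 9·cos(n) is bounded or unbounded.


For all n, -1 ≤ cos(n) ≤ 1, so -9 ≤ 9·cos(n) ≤ 9
Lower bound: -9, Upper bound: 9
The sequence IS bounded

Bounded (-9 ≤ aₙ ≤ 9)


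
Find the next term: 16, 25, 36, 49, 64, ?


Pattern: perfect squares: n²
Terms: 16, 25, 36, 49, 64
Next term = 81

Next term = 81


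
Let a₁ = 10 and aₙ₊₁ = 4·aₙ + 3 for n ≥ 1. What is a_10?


Computing step by step:
a_1 = 10
a_2 = 43
a_3 = 175
a_4 = 703
a_5 = 2815
a_6 = 11263
a_7 = 45055
a_8 = 180223
a_9 = 720895
a_10 = 2883583


a_10 = 2883583


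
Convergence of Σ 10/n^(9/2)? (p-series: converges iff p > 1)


p-series test: Σ c/n^p converges if p > 1, diverges if p ≤ 1 (constant c > 0 doesn't affect convergence).
p = 9/2
9/2 > 1 → CONVERGES

Converges (p = 9/2 > 1)


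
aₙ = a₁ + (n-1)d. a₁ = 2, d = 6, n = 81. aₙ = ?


aₙ = a₁ + (n-1)d
= 2 + (81-1)×6
= 2 + 480
= 482

a_81 = 482


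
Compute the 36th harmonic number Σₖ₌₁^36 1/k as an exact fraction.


H_36 = 1/1 + 1/2 + 1/3 + ... + 1/36
= 54801925434709/13127595717600
≈ 4.1746

H_36 = 54801925434709/13127595717600 ≈ 4.1746


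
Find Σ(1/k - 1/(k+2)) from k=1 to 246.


Telescoping with gap 2: two head and two tail terms survive.
= (1 + 1/2) - (1/247 + 1/248)
= 3/2 - 1/247 - 1/248 = 91389/61256

Sum = 91389/61256


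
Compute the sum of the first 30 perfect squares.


n = 30
n(n+1)(2n+1)/6 = 30×31×61/6
= 56730/6 = 9455

Σk² = 9455


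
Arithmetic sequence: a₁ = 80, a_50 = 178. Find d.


d = (aₙ - a₁)/(n-1)
= (178 - 80)/(50-1)
= 98/49 = 2

d = 2


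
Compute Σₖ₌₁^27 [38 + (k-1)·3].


aₙ = 38 + (27-1)×3 = 116
Sₙ = n(a₁+aₙ)/2 = 27×(38+116)/2
= 27×154/2 = 2079

S_27 = 2079


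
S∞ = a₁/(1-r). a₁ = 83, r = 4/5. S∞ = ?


S∞ = a₁/(1-r) = 83/(1 - 4/5)
= 83/(1/5)
= 415

S∞ = 415


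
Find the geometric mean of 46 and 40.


GM = √(46×40) = √1840 = 42.8952

GM = 42.8952


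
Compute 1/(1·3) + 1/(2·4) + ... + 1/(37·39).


1/(k(k+2)) = (1/2)·(1/k - 1/(k+2)) (partial fractions)
Telescoping: Σ = (1/2)·(1 + 1/2 - 1/38 - 1/39) = 1073/1482

Sum = 1073/1482


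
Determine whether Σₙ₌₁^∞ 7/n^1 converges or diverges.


p-series test: Σ c/n^p converges if p > 1, diverges if p ≤ 1 (constant c > 0 doesn't affect convergence).
p = 1
1 ≤ 1 → DIVERGES

Diverges (p = 1 ≤ 1)


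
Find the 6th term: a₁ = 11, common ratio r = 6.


aₙ = a₁·r^(n-1)
= 11×6^5
= 11×7776
= 85536

a_6 = 85536


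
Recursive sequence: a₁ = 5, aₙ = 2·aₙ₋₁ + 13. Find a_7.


Computing step by step:
a_1 = 5
a_2 = 23
a_3 = 59
a_4 = 131
a_5 = 275
a_6 = 563
a_7 = 1139


a_7 = 1139


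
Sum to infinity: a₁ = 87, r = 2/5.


S∞ = a₁/(1-r) = 87/(1 - 2/5)
= 87/(3/5)
= 145

S∞ = 145


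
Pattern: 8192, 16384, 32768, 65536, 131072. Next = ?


Pattern: powers of 2: 2ⁿ
Terms: 8192, 16384, 32768, 65536, 131072
Next term = 262144

Next term = 262144


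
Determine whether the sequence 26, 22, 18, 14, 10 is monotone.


Differences: -4, -4, -4, -4
All differences < 0 → strictly DECREASING

Monotonically decreasing


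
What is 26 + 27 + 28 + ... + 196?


Σₖ₌26^196 k = Σₖ₌₁^196 k − Σₖ₌₁^25 k
= 196·197/2 − 25·26/2
= 19306 − 325 = 18981

Σk = 18981


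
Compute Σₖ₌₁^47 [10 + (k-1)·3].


aₙ = 10 + (47-1)×3 = 148
Sₙ = n(a₁+aₙ)/2 = 47×(10+148)/2
= 47×158/2 = 3713

S_47 = 3713


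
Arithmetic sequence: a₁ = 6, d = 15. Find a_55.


aₙ = a₁ + (n-1)d
= 6 + (55-1)×15
= 6 + 810
= 816

a_55 = 816


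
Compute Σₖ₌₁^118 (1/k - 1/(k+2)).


Telescoping with gap 2: two head and two tail terms survive.
= (1 + 1/2) - (1/119 + 1/120)
= 3/2 - 1/119 - 1/120 = 21181/14280

Sum = 21181/14280


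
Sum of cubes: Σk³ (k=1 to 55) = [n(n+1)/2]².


n(n+1)/2 = 55×56/2 = 1540
Σk³ = 1540² = 2371600

Σk³ = 2371600


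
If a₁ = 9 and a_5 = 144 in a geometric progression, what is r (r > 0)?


r^(n-1) = aₙ/a₁
r^4 = 144/9 = 16
r = 16^(1/4)
= ±2; taking r > 0 gives r = 2

r = 2


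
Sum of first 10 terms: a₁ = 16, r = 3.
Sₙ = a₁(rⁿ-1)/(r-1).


Sₙ = 16×(3^10 - 1)/(3 - 1)
= 16×(59049 - 1)/2
= 16×59048/2
= 472384

S_10 = 472384


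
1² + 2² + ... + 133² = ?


n = 133
n(n+1)(2n+1)/6 = 133×134×267/6
= 4758474/6 = 793079

Σk² = 793079


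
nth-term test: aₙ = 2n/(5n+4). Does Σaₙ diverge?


lim(n→∞) 2n/(5n+4) = 2/5 = 2/5  (divide numerator and denominator by n)
lim aₙ = 2/5 ≠ 0 → series DIVERGES

Diverges (lim aₙ = 2/5 ≠ 0)


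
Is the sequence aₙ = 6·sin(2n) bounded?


For all n, -1 ≤ sin(2n) ≤ 1, so -6 ≤ 6·sin(2n) ≤ 6
Lower bound: -6, Upper bound: 6
The sequence IS bounded

Bounded (-6 ≤ aₙ ≤ 6)


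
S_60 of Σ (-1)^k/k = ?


S = -1 + 1/2 - 1/3 + 1/4 - 1/5 + 1/6 - 1/7 + 1/8 ± ...
= -0.6849
(Full series converges to -ln(2) ≈ -0.6931)

S_60 = -0.6849


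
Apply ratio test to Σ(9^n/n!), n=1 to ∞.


aₙ = 9^n/n!
a_{n+1}/aₙ = 9^(n+1)/(n+1)! × n!/9^n
= 9/(n+1)
L = lim(n→∞) 9/(n+1) = 0
L < 1 → series CONVERGES

Converges (ratio test: L = 0 < 1)


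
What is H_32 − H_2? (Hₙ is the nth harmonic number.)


Σₖ₌3^32 1/k = 1/3 + 1/4 + 1/5 + ... + 1/32
= 369455796282239/144403552893600
≈ 2.5585

Sum = 369455796282239/144403552893600 ≈ 2.5585


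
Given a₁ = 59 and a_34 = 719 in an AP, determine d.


d = (aₙ - a₁)/(n-1)
= (719 - 59)/(34-1)
= 660/33 = 20

d = 20


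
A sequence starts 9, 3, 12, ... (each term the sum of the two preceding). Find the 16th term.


Computing iteratively: 9, 3, 12, 15, 27, 42, 69, 111, 180, 291, 471, 762, ...
a_16 = 5223

a_16 = 5223


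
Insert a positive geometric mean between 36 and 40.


GM = √(36×40) = √1440 = 37.9473

GM = 37.9473


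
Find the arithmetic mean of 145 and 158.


AM = (145 + 158)/2 = 303/2 = 151.5

AM = 151.5


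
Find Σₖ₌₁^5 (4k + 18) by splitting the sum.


Σ(4k+18) = 4·Σk + 18·n
= 4·15 + 18·5
= 60 + 90 = 150

Σ = 150


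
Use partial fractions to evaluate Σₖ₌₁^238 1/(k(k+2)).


1/(k(k+2)) = (1/2)·(1/k - 1/(k+2)) (partial fractions)
Telescoping: Σ = (1/2)·(1 + 1/2 - 1/239 - 1/240) = 85561/114720

Sum = 85561/114720


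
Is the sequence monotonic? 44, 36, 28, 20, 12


Differences: -8, -8, -8, -8
All differences < 0 → strictly DECREASING

Monotonically decreasing


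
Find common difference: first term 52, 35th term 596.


d = (aₙ - a₁)/(n-1)
= (596 - 52)/(35-1)
= 544/34 = 16

d = 16


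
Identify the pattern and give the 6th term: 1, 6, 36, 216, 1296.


Pattern: geometric (r=6)
Terms: 1, 6, 36, 216, 1296
Next term = 7776

Next term = 7776


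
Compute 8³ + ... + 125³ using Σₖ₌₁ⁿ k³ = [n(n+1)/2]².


Σₖ₌8^125 k³ = [125·126/2]² − [7·8/2]²
= 62015625 − 784 = 62014841

Σk³ = 62014841


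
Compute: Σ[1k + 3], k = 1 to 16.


Σ(1k+3) = 1·Σk + 3·n
= 1·136 + 3·16
= 136 + 48 = 184

Σ = 184


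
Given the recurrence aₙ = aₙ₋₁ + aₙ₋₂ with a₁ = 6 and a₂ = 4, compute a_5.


Computing iteratively: 6, 4, 10, 14, 24
a_5 = 24

a_5 = 24


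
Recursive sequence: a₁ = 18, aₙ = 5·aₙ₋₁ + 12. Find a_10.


Computing step by step:
a_1 = 18
a_2 = 102
a_3 = 522
a_4 = 2622
a_5 = 13122
a_6 = 65622
a_7 = 328122
a_8 = 1640622
a_9 = 8203122
a_10 = 41015622


a_10 = 41015622


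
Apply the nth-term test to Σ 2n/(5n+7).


lim(n→∞) 2n/(5n+7) = 2/5 = 2/5  (divide numerator and denominator by n)
lim aₙ = 2/5 ≠ 0 → series DIVERGES

Diverges (lim aₙ = 2/5 ≠ 0)


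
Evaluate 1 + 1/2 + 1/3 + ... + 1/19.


H_19 = 1/1 + 1/2 + 1/3 + ... + 1/19
= 275295799/77597520
≈ 3.5477

H_19 = 275295799/77597520 ≈ 3.5477


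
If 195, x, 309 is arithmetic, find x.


AM = (195 + 309)/2 = 504/2 = 252

AM = 252


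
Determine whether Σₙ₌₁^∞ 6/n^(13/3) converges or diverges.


p-series test: Σ c/n^p converges if p > 1, diverges if p ≤ 1 (constant c > 0 doesn't affect convergence).
p = 13/3
13/3 > 1 → CONVERGES

Converges (p = 13/3 > 1)


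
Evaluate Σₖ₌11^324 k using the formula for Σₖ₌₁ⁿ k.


Σₖ₌11^324 k = Σₖ₌₁^324 k − Σₖ₌₁^10 k
= 324·325/2 − 10·11/2
= 52650 − 55 = 52595

Σk = 52595


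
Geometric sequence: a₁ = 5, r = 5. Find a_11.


aₙ = a₁·r^(n-1)
= 5×5^10
= 5×9765625
= 48828125

a_11 = 48828125


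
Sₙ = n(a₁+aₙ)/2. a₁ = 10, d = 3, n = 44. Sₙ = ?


aₙ = 10 + (44-1)×3 = 139
Sₙ = n(a₁+aₙ)/2 = 44×(10+139)/2
= 44×149/2 = 3278

S_44 = 3278


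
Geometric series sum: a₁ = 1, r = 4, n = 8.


Sₙ = 1×(4^8 - 1)/(4 - 1)
= 1×(65536 - 1)/3
= 1×65535/3
= 21845

S_8 = 21845


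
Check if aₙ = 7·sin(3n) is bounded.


For all n, -1 ≤ sin(3n) ≤ 1, so -7 ≤ 7·sin(3n) ≤ 7
Lower bound: -7, Upper bound: 7
The sequence IS bounded

Bounded (-7 ≤ aₙ ≤ 7)


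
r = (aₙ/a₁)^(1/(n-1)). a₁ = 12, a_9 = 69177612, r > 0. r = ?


r^(n-1) = aₙ/a₁
r^8 = 69177612/12 = 5764801
r = 5764801^(1/8)
= ±7; taking r > 0 gives r = 7

r = 7


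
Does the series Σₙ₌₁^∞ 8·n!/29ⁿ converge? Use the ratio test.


aₙ = 8·n!/29^n
a_{n+1}/aₙ = (n+1)!/29^(n+1) × 29^n/n!  (constant 8 cancels)
= (n+1)/29
L = lim(n→∞) (n+1)/29 = ∞
L > 1 → series DIVERGES

Diverges (ratio test: L = ∞ > 1)


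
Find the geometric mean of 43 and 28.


GM = √(43×28) = √1204 = 34.6987

GM = 34.6987


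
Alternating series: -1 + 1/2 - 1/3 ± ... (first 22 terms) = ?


S = -1 + 1/2 - 1/3 + 1/4 - 1/5 + 1/6 - 1/7 + 1/8 ± ...
= -0.6709
(Full series converges to -ln(2) ≈ -0.6931)

S_22 = -0.6709


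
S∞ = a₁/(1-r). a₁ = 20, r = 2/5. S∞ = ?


S∞ = a₁/(1-r) = 20/(1 - 2/5)
= 20/(3/5)
= 100/3

S∞ = 100/3


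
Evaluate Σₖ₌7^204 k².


Σₖ₌7^204 k² = Σₖ₌₁^204 k² − Σₖ₌₁^6 k²
= 204·205·409/6 − 6·7·13/6
= 2850730 − 91 = 2850639

Σk² = 2850639


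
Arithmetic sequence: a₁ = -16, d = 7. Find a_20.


aₙ = a₁ + (n-1)d
= -16 + (20-1)×7
= -16 + 133
= 117

a_20 = 117


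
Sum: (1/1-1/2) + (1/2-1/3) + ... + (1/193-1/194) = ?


Telescoping: adjacent terms cancel.
= 1/1 - 1/194
= 1 - 1/194 = 193/194

Sum = 193/194


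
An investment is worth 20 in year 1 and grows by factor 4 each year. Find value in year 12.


aₙ = a₁·r^(n-1)
= 20×4^11
= 20×4194304
= 83886080

a_12 = 83886080


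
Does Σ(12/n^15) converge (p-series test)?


p-series test: Σ c/n^p converges if p > 1, diverges if p ≤ 1 (constant c > 0 doesn't affect convergence).
p = 15
15 > 1 → CONVERGES

Converges (p = 15 > 1)


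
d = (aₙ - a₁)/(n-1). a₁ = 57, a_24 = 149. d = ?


d = (aₙ - a₁)/(n-1)
= (149 - 57)/(24-1)
= 92/23 = 4

d = 4


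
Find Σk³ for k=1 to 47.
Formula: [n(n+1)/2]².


n(n+1)/2 = 47×48/2 = 1128
Σk³ = 1128² = 1272384

Σk³ = 1272384


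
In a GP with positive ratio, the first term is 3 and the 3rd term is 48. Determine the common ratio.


r^(n-1) = aₙ/a₁
r^2 = 48/3 = 16
r = 16^(1/2)
= ±4; taking r > 0 gives r = 4

r = 4


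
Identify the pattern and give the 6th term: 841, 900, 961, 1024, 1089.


Pattern: perfect squares: n²
Terms: 841, 900, 961, 1024, 1089
Next term = 1156

Next term = 1156


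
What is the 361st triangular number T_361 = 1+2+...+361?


n(n+1)/2 = 361×362/2 = 130682/2 = 65341

Σk = 65341


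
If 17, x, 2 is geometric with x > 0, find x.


GM = √(17×2) = √34 = 5.831

GM = 5.831


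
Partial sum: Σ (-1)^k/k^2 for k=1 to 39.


S = -1 + 1/4 - 1/9 + 1/16 - 1/25 + 1/36 - 1/49 + 1/64 ± ...
= -0.8228
(Full series converges to -π²/12 ≈ -0.8225)

S_39 = -0.8228


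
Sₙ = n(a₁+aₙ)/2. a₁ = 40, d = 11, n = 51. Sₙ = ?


aₙ = 40 + (51-1)×11 = 590
Sₙ = n(a₁+aₙ)/2 = 51×(40+590)/2
= 51×630/2 = 16065

S_51 = 16065


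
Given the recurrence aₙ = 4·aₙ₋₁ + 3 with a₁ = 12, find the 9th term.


Computing step by step:
a_1 = 12
a_2 = 51
a_3 = 207
a_4 = 831
a_5 = 3327
a_6 = 13311
a_7 = 53247
a_8 = 212991
a_9 = 851967


a_9 = 851967


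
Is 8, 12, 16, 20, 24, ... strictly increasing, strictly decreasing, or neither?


Differences: 4, 4, 4, 4
All differences > 0 → strictly INCREASING

Monotonically increasing


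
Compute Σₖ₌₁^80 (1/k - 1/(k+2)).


Telescoping with gap 2: two head and two tail terms survive.
= (1 + 1/2) - (1/81 + 1/82)
= 3/2 - 1/81 - 1/82 = 4900/3321

Sum = 4900/3321


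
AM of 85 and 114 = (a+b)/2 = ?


AM = (85 + 114)/2 = 199/2 = 99.5

AM = 99.5


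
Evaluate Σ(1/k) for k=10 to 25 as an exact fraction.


Σₖ₌10^25 1/k = 1/10 + 1/11 + 1/12 + ... + 1/25
= 26422849771/26771144400
≈ 0.987

Sum = 26422849771/26771144400 ≈ 0.987


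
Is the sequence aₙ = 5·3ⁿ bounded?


aₙ = 5·3ⁿ → as n→∞, aₙ→∞ (since base 3 > 1)
No finite upper bound exists
The sequence is UNBOUNDED

Unbounded (aₙ → ∞ as n → ∞)


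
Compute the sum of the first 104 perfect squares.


n = 104
n(n+1)(2n+1)/6 = 104×105×209/6
= 2282280/6 = 380380

Σk² = 380380


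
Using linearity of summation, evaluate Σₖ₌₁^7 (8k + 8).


Σ(8k+8) = 8·Σk + 8·n
= 8·28 + 8·7
= 224 + 56 = 280

Σ = 280


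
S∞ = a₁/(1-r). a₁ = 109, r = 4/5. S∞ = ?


S∞ = a₁/(1-r) = 109/(1 - 4/5)
= 109/(1/5)
= 545

S∞ = 545


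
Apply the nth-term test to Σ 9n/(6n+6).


lim(n→∞) 9n/(6n+6) = 9/6 = 3/2  (divide numerator and denominator by n)
lim aₙ = 3/2 ≠ 0 → series DIVERGES

Diverges (lim aₙ = 3/2 ≠ 0)
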